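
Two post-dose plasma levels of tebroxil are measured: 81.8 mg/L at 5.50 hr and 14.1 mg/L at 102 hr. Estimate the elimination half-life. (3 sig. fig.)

k = ln(C₁/C₂) / (t₂ − t₁) = ln(81.8/14.1) / (102 − 5.50)
  = 1.758 / 96.50 = 0.01822 hr⁻¹
t½ = ln 2 / k = ln 2 / 0.01822 ≈ 38.0 hours

38.0 hours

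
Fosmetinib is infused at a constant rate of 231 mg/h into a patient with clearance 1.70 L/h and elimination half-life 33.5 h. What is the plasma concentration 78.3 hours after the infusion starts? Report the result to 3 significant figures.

109 mg/L

Css = rate / CL = 231 / 1.70 = 135.9 mg/L
k = ln 2 / 33.5 = 0.02069 h⁻¹
C(t) = Css (1 − e^(−kt)) = 135.9 × (1 − e^(−1.620)) = 135.9 × 0.8021 ≈ 109 mg/L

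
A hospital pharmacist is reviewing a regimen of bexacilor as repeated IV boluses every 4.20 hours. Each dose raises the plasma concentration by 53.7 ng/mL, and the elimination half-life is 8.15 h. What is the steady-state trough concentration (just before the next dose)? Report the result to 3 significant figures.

k = ln 2 / 8.15 = 0.08505 h⁻¹
Fraction remaining after one interval: e^(−kτ) = e^(−0.08505 × 4.20) = 0.6996
R = 1 / (1 − 0.6996) = 3.329
Css,max = 53.7 × 3.329 = 178.8 ng/mL
Css,min = Css,max × e^(−kτ) = 178.8 × 0.6996 ≈ 125 ng/mL

125 ng/mL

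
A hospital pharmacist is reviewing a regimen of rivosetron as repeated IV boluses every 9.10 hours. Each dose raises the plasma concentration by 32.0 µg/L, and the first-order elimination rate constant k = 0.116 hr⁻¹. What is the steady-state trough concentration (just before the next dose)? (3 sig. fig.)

17.1 µg/L

Fraction remaining after one interval: e^(−kτ) = e^(−0.1160 × 9.10) = 0.3480
R = 1 / (1 − 0.3480) = 1.534
Css,max = 32.0 × 1.534 = 49.08 µg/L
Css,min = Css,max × e^(−kτ) = 49.08 × 0.3480 ≈ 17.1 µg/L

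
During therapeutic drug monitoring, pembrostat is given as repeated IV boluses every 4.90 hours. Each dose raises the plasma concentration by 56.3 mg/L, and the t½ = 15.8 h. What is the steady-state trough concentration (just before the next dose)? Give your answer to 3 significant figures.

235 mg/L

k = ln 2 / 15.8 = 0.04387 h⁻¹
Fraction remaining after one interval: e^(−kτ) = e^(−0.04387 × 4.90) = 0.8066
R = 1 / (1 − 0.8066) = 5.170
Css,max = 56.3 × 5.170 = 291.1 mg/L
Css,min = Css,max × e^(−kτ) = 291.1 × 0.8066 ≈ 235 mg/L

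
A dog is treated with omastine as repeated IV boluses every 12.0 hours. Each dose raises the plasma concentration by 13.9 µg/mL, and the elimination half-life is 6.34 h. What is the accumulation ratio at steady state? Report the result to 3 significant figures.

1.37

k = ln 2 / 6.34 = 0.1093 h⁻¹
Fraction remaining after one interval: e^(−kτ) = e^(−0.1093 × 12.0) = 0.2693
R = 1 / (1 − 0.2693) = 1 / 0.7307 ≈ 1.37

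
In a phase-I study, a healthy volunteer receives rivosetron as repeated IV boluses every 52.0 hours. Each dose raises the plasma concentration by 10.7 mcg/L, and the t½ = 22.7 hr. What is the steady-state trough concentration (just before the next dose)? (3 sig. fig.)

k = ln 2 / 22.7 = 0.03054 hr⁻¹
Fraction remaining after one interval: e^(−kτ) = e^(−0.03054 × 52.0) = 0.2044
R = 1 / (1 − 0.2044) = 1.257
Css,max = 10.7 × 1.257 = 13.45 mcg/L
Css,min = Css,max × e^(−kτ) = 13.45 × 0.2044 ≈ 2.75 mcg/L

2.75 mcg/L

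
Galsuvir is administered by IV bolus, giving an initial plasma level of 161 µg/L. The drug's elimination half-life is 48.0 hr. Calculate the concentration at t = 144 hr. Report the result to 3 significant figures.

20.1 µg/L

k = ln 2 / 48.0 = 0.01444 hr⁻¹
144 hr is 3.000 half-lives, so C = 161 × (1/2)^3.000 = 161 × 0.1250 ≈ 20.1 µg/L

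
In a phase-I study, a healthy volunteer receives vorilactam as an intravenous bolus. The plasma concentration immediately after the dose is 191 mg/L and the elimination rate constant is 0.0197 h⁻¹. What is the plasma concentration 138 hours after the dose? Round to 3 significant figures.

C(t) = C₀ e^(−kt) = 191 × e^(−0.01970 × 138) = 191 × e^(−2.719) = 191 × 0.06597 ≈ 12.6 mg/L

12.6 mg/L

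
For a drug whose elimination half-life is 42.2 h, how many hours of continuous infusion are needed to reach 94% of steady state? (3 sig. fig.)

k = ln 2 / 42.2 = 0.01643 h⁻¹
f = 1 − e^(−kt)  ⇒  t = −ln(1 − f) / k
t = −ln(1 − 0.94) / 0.01643 = 2.813 / 0.01643 ≈ 171 hours

171 hours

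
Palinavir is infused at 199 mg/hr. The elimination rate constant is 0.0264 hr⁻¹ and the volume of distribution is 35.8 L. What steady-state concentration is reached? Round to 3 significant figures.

CL = k · V = 0.0264 × 35.8 = 0.9451 L/hr
Css = rate / CL = 199 / 0.9451 ≈ 211 µg/mL

211 µg/mL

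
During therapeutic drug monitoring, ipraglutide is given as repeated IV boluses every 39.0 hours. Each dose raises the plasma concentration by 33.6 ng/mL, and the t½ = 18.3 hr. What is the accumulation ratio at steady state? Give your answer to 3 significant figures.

k = ln 2 / 18.3 = 0.03788 hr⁻¹
Fraction remaining after one interval: e^(−kτ) = e^(−0.03788 × 39.0) = 0.2283
R = 1 / (1 − 0.2283) = 1 / 0.7717 ≈ 1.30

1.30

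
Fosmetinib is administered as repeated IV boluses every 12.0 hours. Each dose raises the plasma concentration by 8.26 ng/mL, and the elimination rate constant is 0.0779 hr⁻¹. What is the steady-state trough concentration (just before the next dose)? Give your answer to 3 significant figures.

5.34 ng/mL

Fraction remaining after one interval: e^(−kτ) = e^(−0.07790 × 12.0) = 0.3927
R = 1 / (1 − 0.3927) = 1.647
Css,max = 8.26 × 1.647 = 13.60 ng/mL
Css,min = Css,max × e^(−kτ) = 13.60 × 0.3927 ≈ 5.34 ng/mL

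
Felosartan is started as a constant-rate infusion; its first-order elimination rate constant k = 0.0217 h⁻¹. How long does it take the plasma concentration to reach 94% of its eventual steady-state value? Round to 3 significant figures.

f = 1 − e^(−kt)  ⇒  t = −ln(1 − f) / k
t = −ln(1 − 0.94) / 0.02170 = 2.813 / 0.02170 ≈ 130 hours

130 hours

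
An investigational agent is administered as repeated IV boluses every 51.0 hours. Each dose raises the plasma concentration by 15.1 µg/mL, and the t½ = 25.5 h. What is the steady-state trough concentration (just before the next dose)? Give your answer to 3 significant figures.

5.03 µg/mL

k = ln 2 / 25.5 = 0.02718 h⁻¹
Fraction remaining after one interval: e^(−kτ) = e^(−0.02718 × 51.0) = 0.2500
R = 1 / (1 − 0.2500) = 1.333
Css,max = 15.1 × 1.333 = 20.13 µg/mL
Css,min = Css,max × e^(−kτ) = 20.13 × 0.2500 ≈ 5.03 µg/mL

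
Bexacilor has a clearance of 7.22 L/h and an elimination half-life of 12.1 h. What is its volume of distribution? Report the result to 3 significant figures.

126 L

k = ln 2 / t½ = ln 2 / 12.1 = 0.05728 h⁻¹
V = CL / k = 7.22 / 0.05728 ≈ 126 L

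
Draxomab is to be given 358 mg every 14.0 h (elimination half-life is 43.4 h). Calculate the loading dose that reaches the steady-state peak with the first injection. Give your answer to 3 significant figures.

k = ln 2 / 43.4 = 0.01597 h⁻¹
Accumulation ratio R = 1 / (1 − e^(−kτ)) = 1 / (1 − e^(−0.01597×14.0)) = 1 / (1 − 0.7996) = 4.991
Loading dose = maintenance dose × R = 358 × 4.991 ≈ 1790 mg

1790 mg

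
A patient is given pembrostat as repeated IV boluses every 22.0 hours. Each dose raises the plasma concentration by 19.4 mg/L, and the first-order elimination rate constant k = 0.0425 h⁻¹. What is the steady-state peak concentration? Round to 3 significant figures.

31.9 mg/L

Fraction remaining after one interval: e^(−kτ) = e^(−0.04250 × 22.0) = 0.3926
R = 1 / (1 − 0.3926) = 1.646
Css,max = 19.4 × 1.646 ≈ 31.9 mg/L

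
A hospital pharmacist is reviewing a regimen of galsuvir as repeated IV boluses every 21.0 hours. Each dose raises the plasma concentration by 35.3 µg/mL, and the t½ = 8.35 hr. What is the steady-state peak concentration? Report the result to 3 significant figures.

k = ln 2 / 8.35 = 0.08301 hr⁻¹
Fraction remaining after one interval: e^(−kτ) = e^(−0.08301 × 21.0) = 0.1750
R = 1 / (1 − 0.1750) = 1.212
Css,max = 35.3 × 1.212 ≈ 42.8 µg/mL

42.8 µg/mL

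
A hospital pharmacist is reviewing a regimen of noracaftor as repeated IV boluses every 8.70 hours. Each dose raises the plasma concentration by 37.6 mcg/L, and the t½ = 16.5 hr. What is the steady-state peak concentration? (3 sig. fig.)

k = ln 2 / 16.5 = 0.04201 hr⁻¹
Fraction remaining after one interval: e^(−kτ) = e^(−0.04201 × 8.70) = 0.6939
R = 1 / (1 − 0.6939) = 3.267
Css,max = 37.6 × 3.267 ≈ 123 mcg/L

123 mcg/L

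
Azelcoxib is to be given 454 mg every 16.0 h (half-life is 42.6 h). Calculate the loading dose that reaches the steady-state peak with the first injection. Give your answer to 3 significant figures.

1980 mg

k = ln 2 / 42.6 = 0.01627 h⁻¹
Accumulation ratio R = 1 / (1 − e^(−kτ)) = 1 / (1 − e^(−0.01627×16.0)) = 1 / (1 − 0.7708) = 4.363
Loading dose = maintenance dose × R = 454 × 4.363 ≈ 1980 mg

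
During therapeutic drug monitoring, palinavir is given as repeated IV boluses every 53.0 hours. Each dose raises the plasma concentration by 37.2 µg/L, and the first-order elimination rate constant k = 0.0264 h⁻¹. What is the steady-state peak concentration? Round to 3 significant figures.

49.4 µg/L

Fraction remaining after one interval: e^(−kτ) = e^(−0.02640 × 53.0) = 0.2468
R = 1 / (1 − 0.2468) = 1.328
Css,max = 37.2 × 1.328 ≈ 49.4 µg/L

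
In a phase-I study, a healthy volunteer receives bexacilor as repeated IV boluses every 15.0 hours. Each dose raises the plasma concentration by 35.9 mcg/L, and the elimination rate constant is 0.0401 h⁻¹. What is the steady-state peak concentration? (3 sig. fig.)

79.4 mcg/L

Fraction remaining after one interval: e^(−kτ) = e^(−0.04010 × 15.0) = 0.5480
R = 1 / (1 − 0.5480) = 2.212
Css,max = 35.9 × 2.212 ≈ 79.4 mcg/L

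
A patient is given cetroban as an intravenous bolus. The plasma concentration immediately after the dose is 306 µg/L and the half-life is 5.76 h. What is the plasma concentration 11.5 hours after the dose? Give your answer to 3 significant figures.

k = ln 2 / 5.76 = 0.1203 h⁻¹
11.5 h is 1.997 half-lives, so C = 306 × (1/2)^1.997 = 306 × 0.2506 ≈ 76.7 µg/L

76.7 µg/L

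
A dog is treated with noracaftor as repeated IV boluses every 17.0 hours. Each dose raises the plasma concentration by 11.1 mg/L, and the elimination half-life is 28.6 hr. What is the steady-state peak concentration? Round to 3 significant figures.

32.9 mg/L

k = ln 2 / 28.6 = 0.02424 hr⁻¹
Fraction remaining after one interval: e^(−kτ) = e^(−0.02424 × 17.0) = 0.6623
R = 1 / (1 − 0.6623) = 2.961
Css,max = 11.1 × 2.961 ≈ 32.9 mg/L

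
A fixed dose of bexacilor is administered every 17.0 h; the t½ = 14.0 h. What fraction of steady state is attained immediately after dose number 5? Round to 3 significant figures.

0.985

k = ln 2 / 14.0 = 0.04951 h⁻¹
f_n = 1 − e^(−nkτ) = 1 − e^(−5 × 0.04951 × 17.0) = 1 − e^(−4.208) = 1 − 0.01487 ≈ 0.985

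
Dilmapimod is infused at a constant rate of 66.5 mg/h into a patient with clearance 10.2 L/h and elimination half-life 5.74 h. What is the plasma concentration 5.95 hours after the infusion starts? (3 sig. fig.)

Css = rate / CL = 66.5 / 10.2 = 6.520 mg/L
k = ln 2 / 5.74 = 0.1208 h⁻¹
C(t) = Css (1 − e^(−kt)) = 6.520 × (1 − e^(−0.7185)) = 6.520 × 0.5125 ≈ 3.34 mg/L

3.34 mg/L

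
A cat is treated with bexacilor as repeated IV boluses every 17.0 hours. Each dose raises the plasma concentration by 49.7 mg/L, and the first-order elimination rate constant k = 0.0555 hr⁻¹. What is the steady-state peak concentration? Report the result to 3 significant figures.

81.4 mg/L

Fraction remaining after one interval: e^(−kτ) = e^(−0.05550 × 17.0) = 0.3893
R = 1 / (1 − 0.3893) = 1.637
Css,max = 49.7 × 1.637 ≈ 81.4 mg/L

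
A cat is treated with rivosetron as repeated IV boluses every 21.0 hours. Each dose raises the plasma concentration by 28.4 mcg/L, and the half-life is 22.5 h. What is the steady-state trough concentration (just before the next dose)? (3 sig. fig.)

k = ln 2 / 22.5 = 0.03081 h⁻¹
Fraction remaining after one interval: e^(−kτ) = e^(−0.03081 × 21.0) = 0.5236
R = 1 / (1 − 0.5236) = 2.099
Css,max = 28.4 × 2.099 = 59.62 mcg/L
Css,min = Css,max × e^(−kτ) = 59.62 × 0.5236 ≈ 31.2 mcg/L

31.2 mcg/L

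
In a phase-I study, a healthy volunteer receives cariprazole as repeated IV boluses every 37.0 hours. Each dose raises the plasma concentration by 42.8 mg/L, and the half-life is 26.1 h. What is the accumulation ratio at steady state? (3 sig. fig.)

1.60

k = ln 2 / 26.1 = 0.02656 h⁻¹
Fraction remaining after one interval: e^(−kτ) = e^(−0.02656 × 37.0) = 0.3743
R = 1 / (1 − 0.3743) = 1 / 0.6257 ≈ 1.60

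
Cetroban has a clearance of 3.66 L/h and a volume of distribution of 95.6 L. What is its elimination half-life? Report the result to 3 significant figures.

k = CL / V = 3.66 / 95.6 = 0.03828 h⁻¹
t½ = ln 2 / k = ln 2 / 0.03828 ≈ 18.1 hours

18.1 hours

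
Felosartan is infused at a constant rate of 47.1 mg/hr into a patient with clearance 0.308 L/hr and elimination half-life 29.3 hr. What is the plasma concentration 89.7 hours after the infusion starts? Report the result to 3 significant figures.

135 µg/mL

Css = rate / CL = 47.1 / 0.308 = 152.9 µg/mL
k = ln 2 / 29.3 = 0.02366 hr⁻¹
C(t) = Css (1 − e^(−kt)) = 152.9 × (1 − e^(−2.122)) = 152.9 × 0.8802 ≈ 135 µg/mL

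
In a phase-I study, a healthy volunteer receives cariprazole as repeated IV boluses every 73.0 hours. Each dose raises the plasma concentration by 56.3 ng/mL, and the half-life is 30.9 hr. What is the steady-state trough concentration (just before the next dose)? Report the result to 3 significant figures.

k = ln 2 / 30.9 = 0.02243 hr⁻¹
Fraction remaining after one interval: e^(−kτ) = e^(−0.02243 × 73.0) = 0.1945
R = 1 / (1 − 0.1945) = 1.241
Css,max = 56.3 × 1.241 = 69.89 ng/mL
Css,min = Css,max × e^(−kτ) = 69.89 × 0.1945 ≈ 13.6 ng/mL

13.6 ng/mL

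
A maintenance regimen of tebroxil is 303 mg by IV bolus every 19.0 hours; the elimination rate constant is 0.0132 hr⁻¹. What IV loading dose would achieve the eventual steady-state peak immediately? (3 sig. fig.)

1370 mg

Accumulation ratio R = 1 / (1 − e^(−kτ)) = 1 / (1 − e^(−0.01320×19.0)) = 1 / (1 − 0.7782) = 4.508
Loading dose = maintenance dose × R = 303 × 4.508 ≈ 1370 mg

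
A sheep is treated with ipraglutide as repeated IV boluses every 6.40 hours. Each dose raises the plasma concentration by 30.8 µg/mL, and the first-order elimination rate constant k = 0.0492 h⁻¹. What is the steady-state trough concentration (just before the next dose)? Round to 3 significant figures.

83.2 µg/mL

Fraction remaining after one interval: e^(−kτ) = e^(−0.04920 × 6.40) = 0.7299
R = 1 / (1 − 0.7299) = 3.702
Css,max = 30.8 × 3.702 = 114.0 µg/mL
Css,min = Css,max × e^(−kτ) = 114.0 × 0.7299 ≈ 83.2 µg/mL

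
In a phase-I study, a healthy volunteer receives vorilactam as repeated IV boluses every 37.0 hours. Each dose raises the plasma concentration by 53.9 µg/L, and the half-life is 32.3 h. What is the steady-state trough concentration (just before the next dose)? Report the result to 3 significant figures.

k = ln 2 / 32.3 = 0.02146 h⁻¹
Fraction remaining after one interval: e^(−kτ) = e^(−0.02146 × 37.0) = 0.4520
R = 1 / (1 − 0.4520) = 1.825
Css,max = 53.9 × 1.825 = 98.36 µg/L
Css,min = Css,max × e^(−kτ) = 98.36 × 0.4520 ≈ 44.5 µg/L

44.5 µg/L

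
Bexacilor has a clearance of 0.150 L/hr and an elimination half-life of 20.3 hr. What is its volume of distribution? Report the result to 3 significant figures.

k = ln 2 / t½ = ln 2 / 20.3 = 0.03415 hr⁻¹
V = CL / k = 0.150 / 0.03415 ≈ 4.39 L

4.39 L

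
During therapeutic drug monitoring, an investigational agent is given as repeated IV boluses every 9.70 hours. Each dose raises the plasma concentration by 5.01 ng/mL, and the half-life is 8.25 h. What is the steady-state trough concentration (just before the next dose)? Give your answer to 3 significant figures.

3.98 ng/mL

k = ln 2 / 8.25 = 0.08402 h⁻¹
Fraction remaining after one interval: e^(−kτ) = e^(−0.08402 × 9.70) = 0.4427
R = 1 / (1 − 0.4427) = 1.794
Css,max = 5.01 × 1.794 = 8.989 ng/mL
Css,min = Css,max × e^(−kτ) = 8.989 × 0.4427 ≈ 3.98 ng/mL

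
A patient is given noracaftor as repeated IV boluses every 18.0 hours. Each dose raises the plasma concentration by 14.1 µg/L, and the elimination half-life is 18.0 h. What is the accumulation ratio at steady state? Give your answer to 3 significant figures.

2.00

k = ln 2 / 18.0 = 0.03851 h⁻¹
Fraction remaining after one interval: e^(−kτ) = e^(−0.03851 × 18.0) = 0.5000
R = 1 / (1 − 0.5000) = 1 / 0.5000 ≈ 2.00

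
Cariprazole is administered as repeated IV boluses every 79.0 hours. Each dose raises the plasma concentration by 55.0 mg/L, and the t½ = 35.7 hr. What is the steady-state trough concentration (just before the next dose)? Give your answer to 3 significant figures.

15.1 mg/L

k = ln 2 / 35.7 = 0.01942 hr⁻¹
Fraction remaining after one interval: e^(−kτ) = e^(−0.01942 × 79.0) = 0.2157
R = 1 / (1 − 0.2157) = 1.275
Css,max = 55.0 × 1.275 = 70.13 mg/L
Css,min = Css,max × e^(−kτ) = 70.13 × 0.2157 ≈ 15.1 mg/L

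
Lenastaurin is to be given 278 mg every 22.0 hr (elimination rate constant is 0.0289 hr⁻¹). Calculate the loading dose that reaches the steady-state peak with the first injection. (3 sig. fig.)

Accumulation ratio R = 1 / (1 − e^(−kτ)) = 1 / (1 − e^(−0.02890×22.0)) = 1 / (1 − 0.5295) = 2.125
Loading dose = maintenance dose × R = 278 × 2.125 ≈ 591 mg

591 mg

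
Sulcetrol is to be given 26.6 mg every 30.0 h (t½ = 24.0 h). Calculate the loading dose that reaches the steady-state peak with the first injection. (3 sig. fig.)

k = ln 2 / 24.0 = 0.02888 h⁻¹
Accumulation ratio R = 1 / (1 − e^(−kτ)) = 1 / (1 − e^(−0.02888×30.0)) = 1 / (1 − 0.4204) = 1.725
Loading dose = maintenance dose × R = 26.6 × 1.725 ≈ 45.9 mg

45.9 mg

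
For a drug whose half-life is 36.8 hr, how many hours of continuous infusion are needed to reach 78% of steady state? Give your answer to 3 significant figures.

80.4 hours

k = ln 2 / 36.8 = 0.01884 hr⁻¹
f = 1 − e^(−kt)  ⇒  t = −ln(1 − f) / k
t = −ln(1 − 0.78) / 0.01884 = 1.514 / 0.01884 ≈ 80.4 hours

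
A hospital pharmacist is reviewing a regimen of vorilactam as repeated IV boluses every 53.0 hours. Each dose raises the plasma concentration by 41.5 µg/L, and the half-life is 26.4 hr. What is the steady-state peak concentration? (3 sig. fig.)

55.2 µg/L

k = ln 2 / 26.4 = 0.02626 hr⁻¹
Fraction remaining after one interval: e^(−kτ) = e^(−0.02626 × 53.0) = 0.2487
R = 1 / (1 − 0.2487) = 1.331
Css,max = 41.5 × 1.331 ≈ 55.2 µg/L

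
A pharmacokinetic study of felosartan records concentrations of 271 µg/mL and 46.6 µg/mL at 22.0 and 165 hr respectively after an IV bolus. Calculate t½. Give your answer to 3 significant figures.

k = ln(C₁/C₂) / (t₂ − t₁) = ln(271/46.6) / (165 − 22.0)
  = 1.761 / 143.0 = 0.01231 hr⁻¹
t½ = ln 2 / k = ln 2 / 0.01231 ≈ 56.3 hours

56.3 hours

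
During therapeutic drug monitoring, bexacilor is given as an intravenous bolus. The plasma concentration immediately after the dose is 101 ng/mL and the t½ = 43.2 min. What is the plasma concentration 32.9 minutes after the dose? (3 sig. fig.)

k = ln 2 / 43.2 = 0.01605 min⁻¹
32.9 min is 0.7616 half-lives, so C = 101 × (1/2)^0.7616 = 101 × 0.5899 ≈ 59.6 ng/mL

59.6 ng/mL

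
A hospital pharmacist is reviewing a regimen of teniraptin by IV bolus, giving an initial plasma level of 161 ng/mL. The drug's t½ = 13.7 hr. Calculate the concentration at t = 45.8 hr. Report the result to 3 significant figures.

k = ln 2 / 13.7 = 0.05059 hr⁻¹
C(t) = C₀ e^(−kt) = 161 × e^(−0.05059 × 45.8) = 161 × e^(−2.317) = 161 × 0.09855 ≈ 15.9 ng/mL

15.9 ng/mL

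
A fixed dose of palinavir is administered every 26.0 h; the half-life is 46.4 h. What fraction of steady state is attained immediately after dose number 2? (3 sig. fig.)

0.540

k = ln 2 / 46.4 = 0.01494 h⁻¹
f_n = 1 − e^(−nkτ) = 1 − e^(−2 × 0.01494 × 26.0) = 1 − e^(−0.7768) = 1 − 0.4599 ≈ 0.540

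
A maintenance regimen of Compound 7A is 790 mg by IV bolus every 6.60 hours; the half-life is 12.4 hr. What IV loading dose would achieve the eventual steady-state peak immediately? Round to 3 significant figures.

2560 mg

k = ln 2 / 12.4 = 0.05590 hr⁻¹
Accumulation ratio R = 1 / (1 − e^(−kτ)) = 1 / (1 − e^(−0.05590×6.60)) = 1 / (1 − 0.6915) = 3.241
Loading dose = maintenance dose × R = 790 × 3.241 ≈ 2560 mg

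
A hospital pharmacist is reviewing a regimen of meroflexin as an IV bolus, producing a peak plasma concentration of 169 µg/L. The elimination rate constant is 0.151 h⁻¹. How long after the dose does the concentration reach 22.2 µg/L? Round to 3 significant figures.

C(t) = C₀ e^(−kt)  ⇒  t = ln(C₀/C) / k
t = ln(169/22.2) / 0.1510 = 2.030 / 0.1510 ≈ 13.4 hours

13.4 hours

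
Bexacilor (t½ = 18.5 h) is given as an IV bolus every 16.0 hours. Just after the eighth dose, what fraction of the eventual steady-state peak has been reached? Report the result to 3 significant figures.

k = ln 2 / 18.5 = 0.03747 h⁻¹
f_n = 1 − e^(−nkτ) = 1 − e^(−8 × 0.03747 × 16.0) = 1 − e^(−4.796) = 1 − 0.008264 ≈ 0.992

0.992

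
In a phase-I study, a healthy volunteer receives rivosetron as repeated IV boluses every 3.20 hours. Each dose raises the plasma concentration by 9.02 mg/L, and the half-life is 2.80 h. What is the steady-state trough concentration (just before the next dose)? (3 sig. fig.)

k = ln 2 / 2.80 = 0.2476 h⁻¹
Fraction remaining after one interval: e^(−kτ) = e^(−0.2476 × 3.20) = 0.4529
R = 1 / (1 − 0.4529) = 1.828
Css,max = 9.02 × 1.828 = 16.49 mg/L
Css,min = Css,max × e^(−kτ) = 16.49 × 0.4529 ≈ 7.47 mg/L

7.47 mg/L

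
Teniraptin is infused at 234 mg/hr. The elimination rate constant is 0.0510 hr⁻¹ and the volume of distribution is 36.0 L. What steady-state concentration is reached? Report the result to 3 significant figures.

CL = k · V = 0.0510 × 36.0 = 1.836 L/hr
Css = rate / CL = 234 / 1.836 ≈ 127 µg/mL

127 µg/mL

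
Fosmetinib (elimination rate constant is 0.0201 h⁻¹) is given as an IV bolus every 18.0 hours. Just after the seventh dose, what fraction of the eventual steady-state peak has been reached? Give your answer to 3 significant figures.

0.921

f_n = 1 − e^(−nkτ) = 1 − e^(−7 × 0.02010 × 18.0) = 1 − e^(−2.533) = 1 − 0.07945 ≈ 0.921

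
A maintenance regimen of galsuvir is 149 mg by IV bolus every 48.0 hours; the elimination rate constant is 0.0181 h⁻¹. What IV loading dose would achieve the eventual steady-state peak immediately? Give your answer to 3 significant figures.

257 mg

Accumulation ratio R = 1 / (1 − e^(−kτ)) = 1 / (1 − e^(−0.01810×48.0)) = 1 / (1 − 0.4195) = 1.723
Loading dose = maintenance dose × R = 149 × 1.723 ≈ 257 mg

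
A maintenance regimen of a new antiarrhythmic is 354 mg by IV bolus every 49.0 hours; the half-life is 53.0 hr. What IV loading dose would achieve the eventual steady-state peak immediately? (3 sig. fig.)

748 mg

k = ln 2 / 53.0 = 0.01308 hr⁻¹
Accumulation ratio R = 1 / (1 − e^(−kτ)) = 1 / (1 − e^(−0.01308×49.0)) = 1 / (1 − 0.5269) = 2.114
Loading dose = maintenance dose × R = 354 × 2.114 ≈ 748 mg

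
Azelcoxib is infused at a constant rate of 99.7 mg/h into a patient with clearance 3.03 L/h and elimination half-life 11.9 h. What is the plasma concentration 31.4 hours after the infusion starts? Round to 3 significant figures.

Css = rate / CL = 99.7 / 3.03 = 32.90 µg/mL
k = ln 2 / 11.9 = 0.05825 h⁻¹
C(t) = Css (1 − e^(−kt)) = 32.90 × (1 − e^(−1.829)) = 32.90 × 0.8394 ≈ 27.6 µg/mL

27.6 µg/mL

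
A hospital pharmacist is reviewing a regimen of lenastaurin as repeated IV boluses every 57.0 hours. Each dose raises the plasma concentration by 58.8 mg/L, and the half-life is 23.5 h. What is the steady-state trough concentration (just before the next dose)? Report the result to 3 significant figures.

k = ln 2 / 23.5 = 0.02950 h⁻¹
Fraction remaining after one interval: e^(−kτ) = e^(−0.02950 × 57.0) = 0.1861
R = 1 / (1 − 0.1861) = 1.229
Css,max = 58.8 × 1.229 = 72.25 mg/L
Css,min = Css,max × e^(−kτ) = 72.25 × 0.1861 ≈ 13.4 mg/L

13.4 mg/L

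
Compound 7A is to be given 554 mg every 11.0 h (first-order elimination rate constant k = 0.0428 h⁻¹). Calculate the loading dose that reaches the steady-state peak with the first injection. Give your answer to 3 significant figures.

Accumulation ratio R = 1 / (1 − e^(−kτ)) = 1 / (1 − e^(−0.04280×11.0)) = 1 / (1 − 0.6245) = 2.663
Loading dose = maintenance dose × R = 554 × 2.663 ≈ 1480 mg

1480 mg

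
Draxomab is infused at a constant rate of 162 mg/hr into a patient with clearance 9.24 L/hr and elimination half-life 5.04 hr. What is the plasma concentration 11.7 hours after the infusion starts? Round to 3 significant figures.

14.0 mg/L

Css = rate / CL = 162 / 9.24 = 17.53 mg/L
k = ln 2 / 5.04 = 0.1375 hr⁻¹
C(t) = Css (1 − e^(−kt)) = 17.53 × (1 − e^(−1.609)) = 17.53 × 0.7999 ≈ 14.0 mg/L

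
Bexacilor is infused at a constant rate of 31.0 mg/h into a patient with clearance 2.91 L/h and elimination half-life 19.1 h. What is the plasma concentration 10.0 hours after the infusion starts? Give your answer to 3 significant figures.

Css = rate / CL = 31.0 / 2.91 = 10.65 µg/mL
k = ln 2 / 19.1 = 0.03629 h⁻¹
C(t) = Css (1 − e^(−kt)) = 10.65 × (1 − e^(−0.3629)) = 10.65 × 0.3043 ≈ 3.24 µg/mL

3.24 µg/mL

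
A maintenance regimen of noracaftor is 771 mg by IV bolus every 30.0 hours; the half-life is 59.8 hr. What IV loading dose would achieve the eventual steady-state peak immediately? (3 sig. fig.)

2630 mg

k = ln 2 / 59.8 = 0.01159 hr⁻¹
Accumulation ratio R = 1 / (1 − e^(−kτ)) = 1 / (1 − e^(−0.01159×30.0)) = 1 / (1 − 0.7063) = 3.405
Loading dose = maintenance dose × R = 771 × 3.405 ≈ 2630 mg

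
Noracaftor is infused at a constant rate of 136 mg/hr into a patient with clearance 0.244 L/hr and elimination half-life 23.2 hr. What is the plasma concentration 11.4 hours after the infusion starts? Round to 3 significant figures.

161 µg/mL

Css = rate / CL = 136 / 0.244 = 557.4 µg/mL
k = ln 2 / 23.2 = 0.02988 hr⁻¹
C(t) = Css (1 − e^(−kt)) = 557.4 × (1 − e^(−0.3406)) = 557.4 × 0.2887 ≈ 161 µg/mL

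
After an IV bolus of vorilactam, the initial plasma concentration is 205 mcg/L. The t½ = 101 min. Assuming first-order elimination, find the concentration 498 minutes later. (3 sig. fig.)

6.72 mcg/L

k = ln 2 / 101 = 0.006863 min⁻¹
498 min is 4.931 half-lives, so C = 205 × (1/2)^4.931 = 205 × 0.03279 ≈ 6.72 mcg/L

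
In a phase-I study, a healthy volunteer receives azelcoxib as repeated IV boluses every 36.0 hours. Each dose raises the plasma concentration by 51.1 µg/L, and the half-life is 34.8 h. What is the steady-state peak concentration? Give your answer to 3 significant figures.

k = ln 2 / 34.8 = 0.01992 h⁻¹
Fraction remaining after one interval: e^(−kτ) = e^(−0.01992 × 36.0) = 0.4882
R = 1 / (1 − 0.4882) = 1.954
Css,max = 51.1 × 1.954 ≈ 99.8 µg/L

99.8 µg/L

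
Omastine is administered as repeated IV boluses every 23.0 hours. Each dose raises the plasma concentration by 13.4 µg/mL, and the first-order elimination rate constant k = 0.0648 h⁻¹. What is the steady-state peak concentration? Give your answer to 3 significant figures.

Fraction remaining after one interval: e^(−kτ) = e^(−0.06480 × 23.0) = 0.2253
R = 1 / (1 − 0.2253) = 1.291
Css,max = 13.4 × 1.291 ≈ 17.3 µg/mL

17.3 µg/mL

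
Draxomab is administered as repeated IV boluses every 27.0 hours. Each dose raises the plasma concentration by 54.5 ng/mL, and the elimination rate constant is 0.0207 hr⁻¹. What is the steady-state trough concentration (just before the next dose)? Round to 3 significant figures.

72.8 ng/mL

Fraction remaining after one interval: e^(−kτ) = e^(−0.02070 × 27.0) = 0.5718
R = 1 / (1 − 0.5718) = 2.336
Css,max = 54.5 × 2.336 = 127.3 ng/mL
Css,min = Css,max × e^(−kτ) = 127.3 × 0.5718 ≈ 72.8 ng/mL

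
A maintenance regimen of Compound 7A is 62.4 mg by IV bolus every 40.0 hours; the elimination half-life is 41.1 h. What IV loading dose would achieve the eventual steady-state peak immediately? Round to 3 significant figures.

k = ln 2 / 41.1 = 0.01686 h⁻¹
Accumulation ratio R = 1 / (1 − e^(−kτ)) = 1 / (1 − e^(−0.01686×40.0)) = 1 / (1 − 0.5094) = 2.038
Loading dose = maintenance dose × R = 62.4 × 2.038 ≈ 127 mg

127 mg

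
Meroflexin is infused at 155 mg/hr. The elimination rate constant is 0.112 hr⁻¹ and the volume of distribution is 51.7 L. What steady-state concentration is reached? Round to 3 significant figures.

CL = k · V = 0.112 × 51.7 = 5.790 L/hr
Css = rate / CL = 155 / 5.790 ≈ 26.8 mg/L

26.8 mg/L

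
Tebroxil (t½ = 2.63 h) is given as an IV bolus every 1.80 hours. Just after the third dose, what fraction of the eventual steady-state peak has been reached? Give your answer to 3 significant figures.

k = ln 2 / 2.63 = 0.2636 h⁻¹
f_n = 1 − e^(−nkτ) = 1 − e^(−3 × 0.2636 × 1.80) = 1 − e^(−1.423) = 1 − 0.2409 ≈ 0.759

0.759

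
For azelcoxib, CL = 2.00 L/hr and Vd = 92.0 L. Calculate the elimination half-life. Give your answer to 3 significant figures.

k = CL / V = 2.00 / 92.0 = 0.02174 hr⁻¹
t½ = ln 2 / k = ln 2 / 0.02174 ≈ 31.9 hours

31.9 hours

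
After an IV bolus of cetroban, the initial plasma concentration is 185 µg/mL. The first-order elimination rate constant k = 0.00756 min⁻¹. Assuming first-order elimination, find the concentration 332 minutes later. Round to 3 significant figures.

C(t) = C₀ e^(−kt) = 185 × e^(−0.007560 × 332) = 185 × e^(−2.510) = 185 × 0.08127 ≈ 15.0 µg/mL

15.0 µg/mL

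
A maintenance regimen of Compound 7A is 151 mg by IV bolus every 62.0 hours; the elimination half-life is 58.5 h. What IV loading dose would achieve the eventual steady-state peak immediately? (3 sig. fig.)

k = ln 2 / 58.5 = 0.01185 h⁻¹
Accumulation ratio R = 1 / (1 − e^(−kτ)) = 1 / (1 − e^(−0.01185×62.0)) = 1 / (1 − 0.4797) = 1.922
Loading dose = maintenance dose × R = 151 × 1.922 ≈ 290 mg

290 mg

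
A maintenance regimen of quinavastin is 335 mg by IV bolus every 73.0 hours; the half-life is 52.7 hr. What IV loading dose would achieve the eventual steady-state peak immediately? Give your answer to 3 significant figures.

543 mg

k = ln 2 / 52.7 = 0.01315 hr⁻¹
Accumulation ratio R = 1 / (1 − e^(−kτ)) = 1 / (1 − e^(−0.01315×73.0)) = 1 / (1 − 0.3828) = 1.620
Loading dose = maintenance dose × R = 335 × 1.620 ≈ 543 mg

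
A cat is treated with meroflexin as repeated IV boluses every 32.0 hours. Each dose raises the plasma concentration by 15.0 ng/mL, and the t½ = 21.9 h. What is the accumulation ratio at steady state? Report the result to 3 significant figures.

1.57

k = ln 2 / 21.9 = 0.03165 h⁻¹
Fraction remaining after one interval: e^(−kτ) = e^(−0.03165 × 32.0) = 0.3632
R = 1 / (1 − 0.3632) = 1 / 0.6368 ≈ 1.57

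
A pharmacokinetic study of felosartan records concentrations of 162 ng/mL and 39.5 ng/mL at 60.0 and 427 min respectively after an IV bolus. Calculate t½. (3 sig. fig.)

k = ln(C₁/C₂) / (t₂ − t₁) = ln(162/39.5) / (427 − 60.0)
  = 1.411 / 367.0 = 0.003845 min⁻¹
t½ = ln 2 / k = ln 2 / 0.003845 ≈ 180 minutes

180 minutes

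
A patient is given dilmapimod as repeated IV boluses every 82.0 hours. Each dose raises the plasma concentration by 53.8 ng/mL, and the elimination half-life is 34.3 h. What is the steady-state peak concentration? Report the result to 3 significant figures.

66.5 ng/mL

k = ln 2 / 34.3 = 0.02021 h⁻¹
Fraction remaining after one interval: e^(−kτ) = e^(−0.02021 × 82.0) = 0.1907
R = 1 / (1 − 0.1907) = 1.236
Css,max = 53.8 × 1.236 ≈ 66.5 ng/mL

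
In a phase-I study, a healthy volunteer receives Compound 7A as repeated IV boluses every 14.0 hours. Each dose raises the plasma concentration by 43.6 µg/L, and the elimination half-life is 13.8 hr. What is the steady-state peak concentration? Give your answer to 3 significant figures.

86.3 µg/L

k = ln 2 / 13.8 = 0.05023 hr⁻¹
Fraction remaining after one interval: e^(−kτ) = e^(−0.05023 × 14.0) = 0.4950
R = 1 / (1 − 0.4950) = 1.980
Css,max = 43.6 × 1.980 ≈ 86.3 µg/L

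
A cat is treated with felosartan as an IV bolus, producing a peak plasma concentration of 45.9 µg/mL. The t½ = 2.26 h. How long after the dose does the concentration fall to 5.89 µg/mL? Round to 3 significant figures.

6.69 hours

k = ln 2 / 2.26 = 0.3067 h⁻¹
C(t) = C₀ e^(−kt)  ⇒  t = ln(C₀/C) / k
t = ln(45.9/5.89) / 0.3067 = 2.053 / 0.3067 ≈ 6.69 hours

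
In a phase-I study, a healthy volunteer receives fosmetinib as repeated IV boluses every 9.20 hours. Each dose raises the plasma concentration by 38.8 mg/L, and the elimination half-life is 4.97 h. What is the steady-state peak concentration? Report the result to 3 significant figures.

k = ln 2 / 4.97 = 0.1395 h⁻¹
Fraction remaining after one interval: e^(−kτ) = e^(−0.1395 × 9.20) = 0.2772
R = 1 / (1 − 0.2772) = 1.383
Css,max = 38.8 × 1.383 ≈ 53.7 mg/L

53.7 mg/L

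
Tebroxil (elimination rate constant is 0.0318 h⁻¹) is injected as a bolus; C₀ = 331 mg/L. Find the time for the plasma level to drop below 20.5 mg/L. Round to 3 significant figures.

87.5 hours

C(t) = C₀ e^(−kt)  ⇒  t = ln(C₀/C) / k
t = ln(331/20.5) / 0.03180 = 2.782 / 0.03180 ≈ 87.5 hours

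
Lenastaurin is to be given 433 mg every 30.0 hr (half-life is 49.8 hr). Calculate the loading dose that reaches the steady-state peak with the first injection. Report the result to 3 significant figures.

k = ln 2 / 49.8 = 0.01392 hr⁻¹
Accumulation ratio R = 1 / (1 − e^(−kτ)) = 1 / (1 − e^(−0.01392×30.0)) = 1 / (1 − 0.6587) = 2.930
Loading dose = maintenance dose × R = 433 × 2.930 ≈ 1270 mg

1270 mg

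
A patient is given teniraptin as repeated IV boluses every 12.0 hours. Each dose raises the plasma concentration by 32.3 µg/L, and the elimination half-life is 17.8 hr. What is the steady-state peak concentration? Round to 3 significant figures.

86.5 µg/L

k = ln 2 / 17.8 = 0.03894 hr⁻¹
Fraction remaining after one interval: e^(−kτ) = e^(−0.03894 × 12.0) = 0.6267
R = 1 / (1 − 0.6267) = 2.679
Css,max = 32.3 × 2.679 ≈ 86.5 µg/L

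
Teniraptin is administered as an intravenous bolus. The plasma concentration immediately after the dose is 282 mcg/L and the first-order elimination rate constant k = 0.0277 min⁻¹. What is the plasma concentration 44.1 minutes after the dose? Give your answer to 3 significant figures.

83.1 mcg/L

C(t) = C₀ e^(−kt) = 282 × e^(−0.02770 × 44.1) = 282 × e^(−1.222) = 282 × 0.2948 ≈ 83.1 mcg/L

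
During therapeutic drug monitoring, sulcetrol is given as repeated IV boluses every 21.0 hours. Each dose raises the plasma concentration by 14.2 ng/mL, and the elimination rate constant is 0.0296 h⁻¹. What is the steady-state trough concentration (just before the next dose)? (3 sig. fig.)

16.5 ng/mL

Fraction remaining after one interval: e^(−kτ) = e^(−0.02960 × 21.0) = 0.5371
R = 1 / (1 − 0.5371) = 2.160
Css,max = 14.2 × 2.160 = 30.68 ng/mL
Css,min = Css,max × e^(−kτ) = 30.68 × 0.5371 ≈ 16.5 ng/mL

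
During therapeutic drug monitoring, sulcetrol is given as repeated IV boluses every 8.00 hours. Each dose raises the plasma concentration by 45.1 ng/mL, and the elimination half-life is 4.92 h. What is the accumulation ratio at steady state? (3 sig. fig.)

k = ln 2 / 4.92 = 0.1409 h⁻¹
Fraction remaining after one interval: e^(−kτ) = e^(−0.1409 × 8.00) = 0.3240
R = 1 / (1 − 0.3240) = 1 / 0.6760 ≈ 1.48

1.48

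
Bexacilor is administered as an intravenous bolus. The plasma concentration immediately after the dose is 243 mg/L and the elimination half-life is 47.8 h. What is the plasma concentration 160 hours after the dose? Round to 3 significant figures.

23.9 mg/L

k = ln 2 / 47.8 = 0.01450 h⁻¹
C(t) = C₀ e^(−kt) = 243 × e^(−0.01450 × 160) = 243 × e^(−2.320) = 243 × 0.09826 ≈ 23.9 mg/L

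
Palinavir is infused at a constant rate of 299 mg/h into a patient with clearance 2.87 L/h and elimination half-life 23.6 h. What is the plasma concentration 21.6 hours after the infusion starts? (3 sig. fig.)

48.9 µg/mL

Css = rate / CL = 299 / 2.87 = 104.2 µg/mL
k = ln 2 / 23.6 = 0.02937 h⁻¹
C(t) = Css (1 − e^(−kt)) = 104.2 × (1 − e^(−0.6344)) = 104.2 × 0.4697 ≈ 48.9 µg/mL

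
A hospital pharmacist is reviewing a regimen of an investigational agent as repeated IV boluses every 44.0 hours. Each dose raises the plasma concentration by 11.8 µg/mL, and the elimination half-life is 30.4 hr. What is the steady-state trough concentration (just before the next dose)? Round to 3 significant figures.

6.83 µg/mL

k = ln 2 / 30.4 = 0.02280 hr⁻¹
Fraction remaining after one interval: e^(−kτ) = e^(−0.02280 × 44.0) = 0.3667
R = 1 / (1 − 0.3667) = 1.579
Css,max = 11.8 × 1.579 = 18.63 µg/mL
Css,min = Css,max × e^(−kτ) = 18.63 × 0.3667 ≈ 6.83 µg/mL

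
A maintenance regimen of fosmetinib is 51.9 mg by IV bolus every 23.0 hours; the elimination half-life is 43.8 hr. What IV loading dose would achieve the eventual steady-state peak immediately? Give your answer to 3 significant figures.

170 mg

k = ln 2 / 43.8 = 0.01583 hr⁻¹
Accumulation ratio R = 1 / (1 − e^(−kτ)) = 1 / (1 − e^(−0.01583×23.0)) = 1 / (1 − 0.6949) = 3.278
Loading dose = maintenance dose × R = 51.9 × 3.278 ≈ 170 mg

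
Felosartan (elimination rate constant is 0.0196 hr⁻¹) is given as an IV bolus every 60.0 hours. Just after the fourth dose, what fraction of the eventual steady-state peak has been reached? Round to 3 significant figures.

0.991

f_n = 1 − e^(−nkτ) = 1 − e^(−4 × 0.01960 × 60.0) = 1 − e^(−4.704) = 1 − 0.009059 ≈ 0.991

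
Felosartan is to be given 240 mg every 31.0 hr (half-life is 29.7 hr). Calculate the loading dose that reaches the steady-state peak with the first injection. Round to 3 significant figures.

466 mg

k = ln 2 / 29.7 = 0.02334 hr⁻¹
Accumulation ratio R = 1 / (1 − e^(−kτ)) = 1 / (1 − e^(−0.02334×31.0)) = 1 / (1 − 0.4851) = 1.942
Loading dose = maintenance dose × R = 240 × 1.942 ≈ 466 mg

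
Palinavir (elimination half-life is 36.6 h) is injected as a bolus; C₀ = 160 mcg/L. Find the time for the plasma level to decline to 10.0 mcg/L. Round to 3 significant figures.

k = ln 2 / 36.6 = 0.01894 h⁻¹
C(t) = C₀ e^(−kt)  ⇒  t = ln(C₀/C) / k
t = ln(160/10.0) / 0.01894 = 2.773 / 0.01894 ≈ 146 hours

146 hours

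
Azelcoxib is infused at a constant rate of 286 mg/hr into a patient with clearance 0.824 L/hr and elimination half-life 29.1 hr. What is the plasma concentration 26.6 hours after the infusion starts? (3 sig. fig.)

Css = rate / CL = 286 / 0.824 = 347.1 mg/L
k = ln 2 / 29.1 = 0.02382 hr⁻¹
C(t) = Css (1 − e^(−kt)) = 347.1 × (1 − e^(−0.6336)) = 347.1 × 0.4693 ≈ 163 mg/L

163 mg/L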